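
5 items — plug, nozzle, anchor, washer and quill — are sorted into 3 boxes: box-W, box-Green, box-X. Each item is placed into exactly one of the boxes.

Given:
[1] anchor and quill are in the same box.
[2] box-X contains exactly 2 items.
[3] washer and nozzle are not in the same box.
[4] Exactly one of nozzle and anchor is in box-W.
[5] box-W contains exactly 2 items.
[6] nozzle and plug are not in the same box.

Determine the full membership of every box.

box-W = {anchor, quill}; box-Green = {nozzle}; box-X = {plug, washer}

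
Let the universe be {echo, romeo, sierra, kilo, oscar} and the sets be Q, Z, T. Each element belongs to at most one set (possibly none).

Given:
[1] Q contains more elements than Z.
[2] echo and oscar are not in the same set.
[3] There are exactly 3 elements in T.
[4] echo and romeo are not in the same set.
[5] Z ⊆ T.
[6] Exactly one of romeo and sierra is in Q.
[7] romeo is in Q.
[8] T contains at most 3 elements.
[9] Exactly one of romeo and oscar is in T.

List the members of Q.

Q = {romeo}

From (7): romeo ∈ Q.
(4): echo ∉ Q.
(6) (exactly one): sierra ∉ Q.
(9) (exactly one): oscar ∈ T.
(2): echo ∉ T.
(3): only 3 candidates remain for T, so all are in.
(5) contrapositive: echo ∉ Z.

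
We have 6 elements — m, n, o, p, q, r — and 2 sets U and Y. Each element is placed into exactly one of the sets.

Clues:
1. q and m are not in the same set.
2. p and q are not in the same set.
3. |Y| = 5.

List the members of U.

U = {q}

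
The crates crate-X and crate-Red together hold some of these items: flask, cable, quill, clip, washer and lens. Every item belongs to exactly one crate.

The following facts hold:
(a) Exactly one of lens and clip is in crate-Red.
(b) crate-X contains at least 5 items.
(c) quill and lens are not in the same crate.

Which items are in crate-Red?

crate-Red = {lens}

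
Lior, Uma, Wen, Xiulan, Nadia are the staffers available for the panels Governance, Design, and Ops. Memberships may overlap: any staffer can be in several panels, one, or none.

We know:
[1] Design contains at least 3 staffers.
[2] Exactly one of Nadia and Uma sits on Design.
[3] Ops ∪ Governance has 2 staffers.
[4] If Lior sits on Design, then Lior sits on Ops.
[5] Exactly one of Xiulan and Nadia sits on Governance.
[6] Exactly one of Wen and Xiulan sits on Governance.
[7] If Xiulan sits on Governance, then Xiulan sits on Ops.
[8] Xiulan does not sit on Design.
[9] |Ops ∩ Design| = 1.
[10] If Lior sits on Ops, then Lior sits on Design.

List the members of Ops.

Ops = {Lior, Xiulan}

From (8): Xiulan ∉ Design.
Suppose Lior ∉ Ops: no assignment then satisfies all the clues, so Lior ∈ Ops.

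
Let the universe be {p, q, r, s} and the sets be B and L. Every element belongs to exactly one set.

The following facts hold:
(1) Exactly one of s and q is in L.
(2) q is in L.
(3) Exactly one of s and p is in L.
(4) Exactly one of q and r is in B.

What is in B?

From (2): q ∈ L.
(1) (exactly one): s ∉ L.
(3) (exactly one): p ∈ L.
(4) (exactly one): r ∈ B.
Only one set left: s ∈ B.

B = {r, s}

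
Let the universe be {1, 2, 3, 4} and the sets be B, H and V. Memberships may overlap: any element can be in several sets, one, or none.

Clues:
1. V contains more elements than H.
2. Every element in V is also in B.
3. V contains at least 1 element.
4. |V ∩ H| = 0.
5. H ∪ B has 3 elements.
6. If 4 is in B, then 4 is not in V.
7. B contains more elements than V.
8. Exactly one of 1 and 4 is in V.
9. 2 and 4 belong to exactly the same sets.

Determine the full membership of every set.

B = {1, 2, 4}; H = {}; V = {1}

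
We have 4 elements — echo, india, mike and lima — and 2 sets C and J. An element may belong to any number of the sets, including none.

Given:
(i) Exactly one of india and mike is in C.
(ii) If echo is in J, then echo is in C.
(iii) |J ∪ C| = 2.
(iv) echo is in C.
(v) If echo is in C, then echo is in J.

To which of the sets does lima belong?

lima: none

From (iv): echo ∈ C.
(v): echo ∈ J.
Suppose lima ∈ C: no assignment then satisfies all the clues, so lima ∉ C.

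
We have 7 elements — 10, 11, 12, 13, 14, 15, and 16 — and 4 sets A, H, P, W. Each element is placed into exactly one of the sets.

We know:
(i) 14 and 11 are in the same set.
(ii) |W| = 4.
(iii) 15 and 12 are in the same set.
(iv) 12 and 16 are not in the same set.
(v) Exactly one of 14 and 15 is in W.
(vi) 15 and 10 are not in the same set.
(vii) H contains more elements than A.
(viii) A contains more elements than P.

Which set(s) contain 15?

15: H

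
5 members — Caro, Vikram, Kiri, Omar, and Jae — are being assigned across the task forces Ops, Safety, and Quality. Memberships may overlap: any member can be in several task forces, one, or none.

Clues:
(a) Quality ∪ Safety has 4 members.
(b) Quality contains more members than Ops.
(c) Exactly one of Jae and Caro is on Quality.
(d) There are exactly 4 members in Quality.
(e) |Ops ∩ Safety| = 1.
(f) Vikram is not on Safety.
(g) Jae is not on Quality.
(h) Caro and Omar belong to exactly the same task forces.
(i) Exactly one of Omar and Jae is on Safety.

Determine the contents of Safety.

Safety = {Caro, Kiri, Omar}

From (f): Vikram ∉ Safety.
From (g): Jae ∉ Quality.
(c) (exactly one): Caro ∈ Quality.
(d): only 4 candidates remain for Quality, so all are in.
Suppose Caro ∉ Safety: no assignment then satisfies all the clues, so Caro ∈ Safety.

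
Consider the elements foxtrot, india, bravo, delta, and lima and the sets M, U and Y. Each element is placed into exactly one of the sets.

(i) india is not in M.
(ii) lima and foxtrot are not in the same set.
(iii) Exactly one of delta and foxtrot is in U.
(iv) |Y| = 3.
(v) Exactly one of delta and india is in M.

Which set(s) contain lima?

lima: Y

From (i): india ∉ M.
(v) (exactly one): delta ∈ M.
(iii) (exactly one): foxtrot ∈ U.
(iv): only 3 candidates remain for Y, so all are in.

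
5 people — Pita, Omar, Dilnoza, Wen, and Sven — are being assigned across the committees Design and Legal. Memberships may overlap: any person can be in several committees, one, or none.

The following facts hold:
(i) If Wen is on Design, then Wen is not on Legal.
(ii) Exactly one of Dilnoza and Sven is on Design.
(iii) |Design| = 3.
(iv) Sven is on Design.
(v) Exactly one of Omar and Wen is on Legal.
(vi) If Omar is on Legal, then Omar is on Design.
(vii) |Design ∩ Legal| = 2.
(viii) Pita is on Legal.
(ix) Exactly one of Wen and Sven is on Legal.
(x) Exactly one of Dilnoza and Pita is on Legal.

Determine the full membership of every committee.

Design = {Omar, Sven, Wen}; Legal = {Omar, Pita, Sven}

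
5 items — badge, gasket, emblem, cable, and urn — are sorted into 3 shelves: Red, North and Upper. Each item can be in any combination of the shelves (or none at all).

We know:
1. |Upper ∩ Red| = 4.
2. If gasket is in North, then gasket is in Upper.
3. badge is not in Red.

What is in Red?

From (3): badge ∉ Red.
Suppose gasket ∉ Red: no assignment then satisfies all the clues, so gasket ∈ Red.

Red = {cable, emblem, gasket, urn}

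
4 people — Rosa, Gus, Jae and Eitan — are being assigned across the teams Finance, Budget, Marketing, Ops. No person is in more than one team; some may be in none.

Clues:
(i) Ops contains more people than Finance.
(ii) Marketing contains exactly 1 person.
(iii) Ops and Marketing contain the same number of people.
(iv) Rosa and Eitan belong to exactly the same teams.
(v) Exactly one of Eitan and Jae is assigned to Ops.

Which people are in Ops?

Ops = {Jae}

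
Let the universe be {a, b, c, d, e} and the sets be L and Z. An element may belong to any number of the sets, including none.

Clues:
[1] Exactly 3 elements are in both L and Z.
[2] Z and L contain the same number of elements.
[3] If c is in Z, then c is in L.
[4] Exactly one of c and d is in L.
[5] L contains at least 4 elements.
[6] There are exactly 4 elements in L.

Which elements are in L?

L = {a, b, c, e}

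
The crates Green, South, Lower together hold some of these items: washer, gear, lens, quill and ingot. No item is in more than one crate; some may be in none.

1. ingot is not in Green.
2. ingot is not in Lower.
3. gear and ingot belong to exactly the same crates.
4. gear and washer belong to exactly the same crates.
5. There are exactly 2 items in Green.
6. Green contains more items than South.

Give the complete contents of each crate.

From (1): ingot ∉ Green.
From (2): ingot ∉ Lower.
(3): gear matches ingot: gear ∉ Green.
(3): gear matches ingot: gear ∉ Lower.
(4): washer matches gear: washer ∉ Green.
(4): washer matches gear: washer ∉ Lower.
(5): only 2 candidates remain for Green, so all are in.
Suppose washer ∈ South: no assignment then satisfies all the clues, so washer ∉ South.

Green = {lens, quill}; South = {}; Lower = {}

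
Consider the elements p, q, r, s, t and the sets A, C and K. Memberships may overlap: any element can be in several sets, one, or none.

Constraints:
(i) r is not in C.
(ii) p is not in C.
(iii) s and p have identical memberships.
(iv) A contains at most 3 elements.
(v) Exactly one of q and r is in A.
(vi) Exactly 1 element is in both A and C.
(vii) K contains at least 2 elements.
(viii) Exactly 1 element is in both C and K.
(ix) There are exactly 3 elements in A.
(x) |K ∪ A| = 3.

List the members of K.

K = {p, q, s}

From (i): r ∉ C.
From (ii): p ∉ C.
(iii): s matches p: s ∉ C.
Suppose p ∉ K: no assignment then satisfies all the clues, so p ∈ K.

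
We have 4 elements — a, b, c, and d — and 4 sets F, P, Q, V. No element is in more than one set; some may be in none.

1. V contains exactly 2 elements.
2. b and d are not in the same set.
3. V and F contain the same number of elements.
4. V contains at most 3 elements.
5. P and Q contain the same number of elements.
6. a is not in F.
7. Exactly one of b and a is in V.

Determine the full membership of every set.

F = {b, c}; P = {}; Q = {}; V = {a, d}

From (6): a ∉ F.
Suppose a ∈ P: no assignment then satisfies all the clues, so a ∉ P.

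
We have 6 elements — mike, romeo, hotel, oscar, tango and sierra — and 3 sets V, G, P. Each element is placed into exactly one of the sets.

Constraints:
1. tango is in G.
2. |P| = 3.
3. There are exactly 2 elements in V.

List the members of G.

G = {tango}

From (1): tango ∈ G.
Suppose mike ∈ G: no assignment then satisfies all the clues, so mike ∉ G.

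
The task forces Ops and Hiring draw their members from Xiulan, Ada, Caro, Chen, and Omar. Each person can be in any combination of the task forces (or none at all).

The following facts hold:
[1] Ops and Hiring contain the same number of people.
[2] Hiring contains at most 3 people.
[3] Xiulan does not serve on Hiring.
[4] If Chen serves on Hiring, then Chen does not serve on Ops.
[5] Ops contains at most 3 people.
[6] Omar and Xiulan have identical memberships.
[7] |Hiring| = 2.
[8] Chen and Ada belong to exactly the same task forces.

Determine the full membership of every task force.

From (3): Xiulan ∉ Hiring.
(6): Omar matches Xiulan: Omar ∉ Hiring.
Suppose Xiulan ∉ Ops: no assignment then satisfies all the clues, so Xiulan ∈ Ops.

Ops = {Omar, Xiulan}; Hiring = {Ada, Chen}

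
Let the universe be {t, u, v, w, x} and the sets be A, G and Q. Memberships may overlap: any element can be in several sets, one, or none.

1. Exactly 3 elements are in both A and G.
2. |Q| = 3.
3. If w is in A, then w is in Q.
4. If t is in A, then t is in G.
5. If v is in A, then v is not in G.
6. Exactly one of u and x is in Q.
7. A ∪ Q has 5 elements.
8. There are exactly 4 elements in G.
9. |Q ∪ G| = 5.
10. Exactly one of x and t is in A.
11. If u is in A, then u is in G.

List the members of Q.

Q = {v, w, x}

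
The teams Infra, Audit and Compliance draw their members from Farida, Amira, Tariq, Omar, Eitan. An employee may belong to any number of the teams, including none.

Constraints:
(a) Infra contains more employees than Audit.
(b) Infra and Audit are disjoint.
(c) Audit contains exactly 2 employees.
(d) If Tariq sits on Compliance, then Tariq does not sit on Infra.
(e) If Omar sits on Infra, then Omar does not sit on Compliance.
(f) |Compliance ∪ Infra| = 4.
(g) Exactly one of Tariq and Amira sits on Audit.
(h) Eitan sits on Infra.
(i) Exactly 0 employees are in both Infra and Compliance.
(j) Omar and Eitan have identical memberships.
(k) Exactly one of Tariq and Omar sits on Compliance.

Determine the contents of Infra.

Infra = {Amira, Eitan, Omar}

From (h): Eitan ∈ Infra.
(b) (disjoint): Eitan ∉ Audit.
(j): Omar matches Eitan: Omar ∈ Infra.
(j): Omar matches Eitan: Omar ∉ Audit.
(e): Omar ∉ Compliance.
(j): Eitan matches Omar: Eitan ∉ Compliance.
(k) (exactly one): Tariq ∈ Compliance.
(d): Tariq ∉ Infra.
Suppose Farida ∈ Infra: no assignment then satisfies all the clues, so Farida ∉ Infra.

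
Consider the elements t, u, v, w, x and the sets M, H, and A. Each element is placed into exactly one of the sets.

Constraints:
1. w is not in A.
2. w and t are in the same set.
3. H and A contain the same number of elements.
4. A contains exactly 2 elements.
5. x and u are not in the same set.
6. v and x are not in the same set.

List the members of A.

From (1): w ∉ A.
(2): t matches w: t ∉ A.
Suppose u ∉ A: no assignment then satisfies all the clues, so u ∈ A.

A = {u, v}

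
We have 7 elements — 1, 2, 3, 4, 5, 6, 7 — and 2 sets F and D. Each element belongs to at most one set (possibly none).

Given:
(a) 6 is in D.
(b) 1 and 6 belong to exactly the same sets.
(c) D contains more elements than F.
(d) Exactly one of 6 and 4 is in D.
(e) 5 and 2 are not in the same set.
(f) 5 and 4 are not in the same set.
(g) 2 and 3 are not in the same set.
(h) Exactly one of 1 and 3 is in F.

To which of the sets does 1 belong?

1: D

From (a): 6 ∈ D.
(b): 1 matches 6: 1 ∉ F.
(b): 1 matches 6: 1 ∈ D.
(d) (exactly one): 4 ∉ D.
(h) (exactly one): 3 ∈ F.
(g): 2 ∉ F.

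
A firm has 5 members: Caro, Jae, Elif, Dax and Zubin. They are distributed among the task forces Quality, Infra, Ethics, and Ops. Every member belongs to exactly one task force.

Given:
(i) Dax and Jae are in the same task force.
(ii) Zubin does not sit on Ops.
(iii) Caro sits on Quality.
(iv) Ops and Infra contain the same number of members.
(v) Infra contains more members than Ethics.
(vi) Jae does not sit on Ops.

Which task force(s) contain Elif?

Elif: Ops

From (ii): Zubin ∉ Ops.
From (iii): Caro ∈ Quality.
From (vi): Jae ∉ Ops.
(i): Dax matches Jae: Dax ∉ Ops.
Suppose Elif ∈ Quality: no assignment then satisfies all the clues, so Elif ∉ Quality.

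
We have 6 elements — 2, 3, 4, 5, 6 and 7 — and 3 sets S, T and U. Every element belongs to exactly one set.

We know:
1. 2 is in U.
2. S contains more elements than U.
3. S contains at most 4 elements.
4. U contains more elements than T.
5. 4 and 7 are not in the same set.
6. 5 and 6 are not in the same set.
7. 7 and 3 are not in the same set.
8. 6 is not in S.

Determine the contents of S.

S = {3, 4, 5}

From (1): 2 ∈ U.
From (8): 6 ∉ S.
Suppose 3 ∉ S: no assignment then satisfies all the clues, so 3 ∈ S.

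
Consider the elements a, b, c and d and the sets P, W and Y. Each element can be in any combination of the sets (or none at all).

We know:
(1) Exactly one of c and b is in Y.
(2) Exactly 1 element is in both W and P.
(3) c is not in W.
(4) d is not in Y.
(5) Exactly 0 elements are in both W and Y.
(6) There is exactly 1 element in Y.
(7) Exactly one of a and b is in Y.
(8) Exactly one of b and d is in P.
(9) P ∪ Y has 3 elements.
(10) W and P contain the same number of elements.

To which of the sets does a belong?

a: W

From (3): c ∉ W.
From (4): d ∉ Y.
Suppose a ∈ P: no assignment then satisfies all the clues, so a ∉ P.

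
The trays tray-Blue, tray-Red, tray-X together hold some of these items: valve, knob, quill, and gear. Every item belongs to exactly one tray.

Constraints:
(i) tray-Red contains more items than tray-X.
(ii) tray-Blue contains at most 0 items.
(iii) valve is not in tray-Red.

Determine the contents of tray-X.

tray-X = {valve}

From (iii): valve ∉ tray-Red.
(ii): tray-Blue already has 0, so the rest are out.
Only one tray left: valve ∈ tray-X.
Suppose knob ∈ tray-X: no assignment then satisfies all the clues, so knob ∉ tray-X.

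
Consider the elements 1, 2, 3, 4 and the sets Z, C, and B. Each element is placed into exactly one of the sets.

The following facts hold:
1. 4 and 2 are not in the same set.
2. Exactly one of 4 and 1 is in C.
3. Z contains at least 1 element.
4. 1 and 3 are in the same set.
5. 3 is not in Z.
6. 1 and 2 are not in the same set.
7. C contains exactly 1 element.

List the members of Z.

Z = {2}

From (5): 3 ∉ Z.
(4): 1 matches 3: 1 ∉ Z.
Suppose 2 ∉ Z: no assignment then satisfies all the clues, so 2 ∈ Z.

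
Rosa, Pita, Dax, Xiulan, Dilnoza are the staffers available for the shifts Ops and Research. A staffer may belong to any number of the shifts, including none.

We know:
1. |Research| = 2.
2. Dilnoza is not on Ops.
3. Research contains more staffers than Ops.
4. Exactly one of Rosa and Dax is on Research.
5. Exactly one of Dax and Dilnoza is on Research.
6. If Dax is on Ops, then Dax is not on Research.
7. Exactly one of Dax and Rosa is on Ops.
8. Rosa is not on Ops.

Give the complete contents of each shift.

Ops = {Dax}; Research = {Dilnoza, Rosa}

From (2): Dilnoza ∉ Ops.
From (8): Rosa ∉ Ops.
(7) (exactly one): Dax ∈ Ops.
(6): Dax ∉ Research.
(4) (exactly one): Rosa ∈ Research.
(5) (exactly one): Dilnoza ∈ Research.
(1): Research already has 2, so the rest are out.
Suppose Pita ∈ Ops: no assignment then satisfies all the clues, so Pita ∉ Ops.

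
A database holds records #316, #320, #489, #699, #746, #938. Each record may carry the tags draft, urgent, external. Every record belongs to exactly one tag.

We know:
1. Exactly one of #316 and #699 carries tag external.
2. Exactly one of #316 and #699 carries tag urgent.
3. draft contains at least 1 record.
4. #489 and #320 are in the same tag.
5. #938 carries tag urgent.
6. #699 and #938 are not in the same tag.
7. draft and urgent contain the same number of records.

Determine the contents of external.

external = {#699, #746}

From (5): #938 ∈ urgent.
(6): #699 ∉ urgent.
(2) (exactly one): #316 ∈ urgent.
(1) (exactly one): #699 ∈ external.
Suppose #320 ∈ external: no assignment then satisfies all the clues, so #320 ∉ external.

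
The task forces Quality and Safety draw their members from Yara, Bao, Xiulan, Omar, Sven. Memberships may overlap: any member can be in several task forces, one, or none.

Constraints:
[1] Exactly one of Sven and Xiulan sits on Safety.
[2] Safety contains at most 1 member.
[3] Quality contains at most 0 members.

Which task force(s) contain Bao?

Bao: none

(3): Quality already has 0, so the rest are out.
Suppose Bao ∈ Safety: no assignment then satisfies all the clues, so Bao ∉ Safety.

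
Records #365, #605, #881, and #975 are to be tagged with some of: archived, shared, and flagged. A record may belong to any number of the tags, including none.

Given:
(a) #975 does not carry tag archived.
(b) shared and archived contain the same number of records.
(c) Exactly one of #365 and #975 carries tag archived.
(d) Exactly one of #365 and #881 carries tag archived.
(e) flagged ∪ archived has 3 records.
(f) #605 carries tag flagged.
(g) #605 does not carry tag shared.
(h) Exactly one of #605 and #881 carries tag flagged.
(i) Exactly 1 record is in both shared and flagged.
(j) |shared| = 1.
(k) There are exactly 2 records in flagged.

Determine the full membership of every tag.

archived = {#365}; shared = {#975}; flagged = {#605, #975}

From (a): #975 ∉ archived.
From (f): #605 ∈ flagged.
From (g): #605 ∉ shared.
(c) (exactly one): #365 ∈ archived.
(d) (exactly one): #881 ∉ archived.
(h) (exactly one): #881 ∉ flagged.
Suppose #365 ∈ shared: no assignment then satisfies all the clues, so #365 ∉ shared.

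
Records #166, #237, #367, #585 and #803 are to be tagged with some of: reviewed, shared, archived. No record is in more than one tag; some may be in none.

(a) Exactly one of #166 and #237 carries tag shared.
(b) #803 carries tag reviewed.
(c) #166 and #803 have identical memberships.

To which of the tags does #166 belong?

From (b): #803 ∈ reviewed.
(c): #166 matches #803: #166 ∈ reviewed.
(a) (exactly one): #237 ∈ shared.

#166: reviewed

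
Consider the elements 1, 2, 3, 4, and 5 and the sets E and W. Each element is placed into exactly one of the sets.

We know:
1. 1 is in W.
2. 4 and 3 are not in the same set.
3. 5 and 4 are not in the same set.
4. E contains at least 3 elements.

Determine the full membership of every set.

E = {2, 3, 5}; W = {1, 4}

From (1): 1 ∈ W.
Suppose 2 ∉ E: no assignment then satisfies all the clues, so 2 ∈ E.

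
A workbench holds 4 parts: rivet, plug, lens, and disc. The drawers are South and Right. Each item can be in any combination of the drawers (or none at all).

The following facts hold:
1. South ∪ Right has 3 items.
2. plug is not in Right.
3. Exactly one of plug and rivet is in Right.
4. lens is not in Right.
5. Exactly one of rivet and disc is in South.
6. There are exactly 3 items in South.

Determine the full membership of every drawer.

South = {lens, plug, rivet}; Right = {rivet}

From (2): plug ∉ Right.
From (4): lens ∉ Right.
(3) (exactly one): rivet ∈ Right.
Suppose rivet ∉ South: no assignment then satisfies all the clues, so rivet ∈ South.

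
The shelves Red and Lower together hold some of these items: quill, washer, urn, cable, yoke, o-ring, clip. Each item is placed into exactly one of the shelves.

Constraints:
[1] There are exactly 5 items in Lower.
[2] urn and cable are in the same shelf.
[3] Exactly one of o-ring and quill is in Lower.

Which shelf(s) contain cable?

cable: Lower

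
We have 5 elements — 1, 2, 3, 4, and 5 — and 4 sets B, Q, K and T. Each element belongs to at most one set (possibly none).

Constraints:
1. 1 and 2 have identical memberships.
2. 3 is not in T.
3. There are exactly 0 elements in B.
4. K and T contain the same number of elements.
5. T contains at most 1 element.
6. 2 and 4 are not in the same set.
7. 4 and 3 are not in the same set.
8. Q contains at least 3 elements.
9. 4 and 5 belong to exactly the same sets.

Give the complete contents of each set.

From (2): 3 ∉ T.
(3): B already has 0, so the rest are out.
Suppose 1 ∉ Q: no assignment then satisfies all the clues, so 1 ∈ Q.

B = {}; Q = {1, 2, 3}; K = {}; T = {}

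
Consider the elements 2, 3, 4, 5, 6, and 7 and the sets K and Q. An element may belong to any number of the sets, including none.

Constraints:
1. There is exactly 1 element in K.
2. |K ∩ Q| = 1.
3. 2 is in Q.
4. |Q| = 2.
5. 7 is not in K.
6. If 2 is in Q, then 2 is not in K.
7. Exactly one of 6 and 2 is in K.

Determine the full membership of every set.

K = {6}; Q = {2, 6}

From (3): 2 ∈ Q.
From (5): 7 ∉ K.
(6): 2 ∉ K.
(7) (exactly one): 6 ∈ K.
(1): K already has 1, so the rest are out.
Suppose 3 ∈ Q: no assignment then satisfies all the clues, so 3 ∉ Q.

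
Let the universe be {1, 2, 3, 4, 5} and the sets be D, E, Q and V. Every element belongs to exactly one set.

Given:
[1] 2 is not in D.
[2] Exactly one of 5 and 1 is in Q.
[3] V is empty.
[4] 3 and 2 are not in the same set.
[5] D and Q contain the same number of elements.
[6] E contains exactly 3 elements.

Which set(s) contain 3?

3: D

From (1): 2 ∉ D.
(3): V already has 0, so the rest are out.
Suppose 3 ∉ D: no assignment then satisfies all the clues, so 3 ∈ D.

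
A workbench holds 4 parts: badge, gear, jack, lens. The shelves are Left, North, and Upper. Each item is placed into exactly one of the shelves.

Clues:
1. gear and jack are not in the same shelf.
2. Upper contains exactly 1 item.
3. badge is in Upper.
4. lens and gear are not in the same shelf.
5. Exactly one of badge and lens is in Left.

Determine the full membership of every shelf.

Left = {jack, lens}; North = {gear}; Upper = {badge}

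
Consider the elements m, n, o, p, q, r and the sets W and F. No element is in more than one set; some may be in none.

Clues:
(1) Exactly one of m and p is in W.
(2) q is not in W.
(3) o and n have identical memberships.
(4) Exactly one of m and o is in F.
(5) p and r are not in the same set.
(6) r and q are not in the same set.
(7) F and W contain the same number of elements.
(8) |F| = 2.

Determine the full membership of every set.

W = {m, r}; F = {n, o}

From (2): q ∉ W.
Suppose m ∉ W: no assignment then satisfies all the clues, so m ∈ W.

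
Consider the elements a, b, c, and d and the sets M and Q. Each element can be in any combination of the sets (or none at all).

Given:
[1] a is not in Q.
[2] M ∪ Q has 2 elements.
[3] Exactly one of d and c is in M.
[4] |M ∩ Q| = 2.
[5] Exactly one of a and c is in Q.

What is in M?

M = {b, c}

From (1): a ∉ Q.
(5) (exactly one): c ∈ Q.
Suppose a ∈ M: no assignment then satisfies all the clues, so a ∉ M.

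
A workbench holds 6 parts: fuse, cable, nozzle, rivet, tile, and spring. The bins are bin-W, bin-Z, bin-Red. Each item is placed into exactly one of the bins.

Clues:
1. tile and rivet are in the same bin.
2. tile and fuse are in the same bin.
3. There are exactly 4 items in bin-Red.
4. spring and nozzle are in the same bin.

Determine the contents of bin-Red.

bin-Red = {cable, fuse, rivet, tile}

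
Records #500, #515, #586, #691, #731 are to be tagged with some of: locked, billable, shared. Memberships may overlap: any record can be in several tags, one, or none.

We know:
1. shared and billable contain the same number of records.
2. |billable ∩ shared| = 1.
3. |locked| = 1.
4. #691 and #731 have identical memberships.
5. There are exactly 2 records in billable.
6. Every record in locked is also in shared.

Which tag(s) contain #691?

#691: none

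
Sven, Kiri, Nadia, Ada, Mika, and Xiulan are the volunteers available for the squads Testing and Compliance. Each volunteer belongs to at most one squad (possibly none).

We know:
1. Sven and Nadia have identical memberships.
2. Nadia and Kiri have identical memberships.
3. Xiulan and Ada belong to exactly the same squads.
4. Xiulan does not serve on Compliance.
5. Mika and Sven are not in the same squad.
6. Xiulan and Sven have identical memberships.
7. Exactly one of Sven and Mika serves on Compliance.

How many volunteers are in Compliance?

From (4): Xiulan ∉ Compliance.
(3): Ada matches Xiulan: Ada ∉ Compliance.
(6): Sven matches Xiulan: Sven ∉ Compliance.
(7) (exactly one): Mika ∈ Compliance.
(1): Nadia matches Sven: Nadia ∉ Compliance.
(2): Kiri matches Nadia: Kiri ∉ Compliance.

1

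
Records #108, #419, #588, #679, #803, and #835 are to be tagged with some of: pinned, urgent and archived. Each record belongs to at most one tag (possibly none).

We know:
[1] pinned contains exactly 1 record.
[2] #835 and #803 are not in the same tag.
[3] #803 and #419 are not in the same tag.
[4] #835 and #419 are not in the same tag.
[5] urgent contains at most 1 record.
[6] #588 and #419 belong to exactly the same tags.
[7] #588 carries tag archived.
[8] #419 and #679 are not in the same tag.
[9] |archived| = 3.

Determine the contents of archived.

From (7): #588 ∈ archived.
(6): #419 matches #588: #419 ∉ pinned.
(6): #419 matches #588: #419 ∉ urgent.
(6): #419 matches #588: #419 ∈ archived.
(8): #679 ∉ archived.
(3): #803 ∉ archived.
(4): #835 ∉ archived.
(9): only 3 candidates remain for archived, so all are in.

archived = {#108, #419, #588}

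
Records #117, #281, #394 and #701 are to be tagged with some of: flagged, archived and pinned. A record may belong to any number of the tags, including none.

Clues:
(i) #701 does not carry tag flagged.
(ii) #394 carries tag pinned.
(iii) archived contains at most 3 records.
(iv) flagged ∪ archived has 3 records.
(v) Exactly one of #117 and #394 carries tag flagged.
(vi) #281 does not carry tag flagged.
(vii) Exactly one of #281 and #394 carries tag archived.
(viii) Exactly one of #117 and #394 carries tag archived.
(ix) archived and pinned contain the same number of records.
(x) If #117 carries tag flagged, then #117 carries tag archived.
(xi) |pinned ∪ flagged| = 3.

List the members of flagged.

flagged = {#117}

From (i): #701 ∉ flagged.
From (ii): #394 ∈ pinned.
From (vi): #281 ∉ flagged.
Suppose #117 ∉ flagged: no assignment then satisfies all the clues, so #117 ∈ flagged.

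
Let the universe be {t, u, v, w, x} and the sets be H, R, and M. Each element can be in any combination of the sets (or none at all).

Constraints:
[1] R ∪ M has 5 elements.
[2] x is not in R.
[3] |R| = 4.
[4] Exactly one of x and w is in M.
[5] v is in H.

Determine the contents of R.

R = {t, u, v, w}

From (2): x ∉ R.
From (5): v ∈ H.
(3): only 4 candidates remain for R, so all are in.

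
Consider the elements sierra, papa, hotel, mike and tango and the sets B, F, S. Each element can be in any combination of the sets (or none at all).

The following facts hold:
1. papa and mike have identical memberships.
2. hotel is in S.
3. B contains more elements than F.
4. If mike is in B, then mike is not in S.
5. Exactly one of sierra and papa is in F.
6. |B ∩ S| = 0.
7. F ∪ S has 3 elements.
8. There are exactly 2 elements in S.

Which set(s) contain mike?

From (2): hotel ∈ S.
Suppose mike ∉ B: no assignment then satisfies all the clues, so mike ∈ B.

mike: B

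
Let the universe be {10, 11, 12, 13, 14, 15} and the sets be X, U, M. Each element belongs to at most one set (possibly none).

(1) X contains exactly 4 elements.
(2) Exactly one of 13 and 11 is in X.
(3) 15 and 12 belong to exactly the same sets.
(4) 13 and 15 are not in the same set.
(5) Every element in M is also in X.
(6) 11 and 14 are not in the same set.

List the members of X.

X = {10, 11, 12, 15}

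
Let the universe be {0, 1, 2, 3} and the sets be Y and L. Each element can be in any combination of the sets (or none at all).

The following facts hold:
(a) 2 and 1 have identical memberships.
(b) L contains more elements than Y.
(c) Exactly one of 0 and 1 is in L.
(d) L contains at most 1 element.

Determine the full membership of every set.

Y = {}; L = {0}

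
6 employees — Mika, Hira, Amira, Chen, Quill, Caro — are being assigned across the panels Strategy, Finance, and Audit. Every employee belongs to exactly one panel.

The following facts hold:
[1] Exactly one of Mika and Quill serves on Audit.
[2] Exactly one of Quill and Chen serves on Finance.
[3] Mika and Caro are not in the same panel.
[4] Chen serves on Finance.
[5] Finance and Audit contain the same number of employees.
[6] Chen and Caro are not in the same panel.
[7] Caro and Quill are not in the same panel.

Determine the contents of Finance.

Finance = {Chen, Mika}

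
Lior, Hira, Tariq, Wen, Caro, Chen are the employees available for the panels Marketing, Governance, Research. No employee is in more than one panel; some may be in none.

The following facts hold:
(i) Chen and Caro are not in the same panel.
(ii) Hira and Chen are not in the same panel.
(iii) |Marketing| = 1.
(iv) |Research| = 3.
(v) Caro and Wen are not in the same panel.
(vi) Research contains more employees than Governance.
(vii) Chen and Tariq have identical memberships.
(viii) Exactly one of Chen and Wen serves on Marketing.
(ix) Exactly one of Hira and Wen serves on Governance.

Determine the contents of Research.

Research = {Chen, Lior, Tariq}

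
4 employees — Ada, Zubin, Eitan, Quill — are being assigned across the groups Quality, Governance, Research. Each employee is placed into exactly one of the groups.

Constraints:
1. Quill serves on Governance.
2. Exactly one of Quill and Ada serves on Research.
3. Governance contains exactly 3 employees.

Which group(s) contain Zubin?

From (1): Quill ∈ Governance.
(2) (exactly one): Ada ∈ Research.
(3): only 3 candidates remain for Governance, so all are in.

Zubin: Governance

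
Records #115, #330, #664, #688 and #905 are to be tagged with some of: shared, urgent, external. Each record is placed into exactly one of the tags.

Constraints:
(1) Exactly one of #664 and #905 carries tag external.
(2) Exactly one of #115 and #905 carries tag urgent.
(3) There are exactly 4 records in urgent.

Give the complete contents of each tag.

shared = {}; urgent = {#115, #330, #664, #688}; external = {#905}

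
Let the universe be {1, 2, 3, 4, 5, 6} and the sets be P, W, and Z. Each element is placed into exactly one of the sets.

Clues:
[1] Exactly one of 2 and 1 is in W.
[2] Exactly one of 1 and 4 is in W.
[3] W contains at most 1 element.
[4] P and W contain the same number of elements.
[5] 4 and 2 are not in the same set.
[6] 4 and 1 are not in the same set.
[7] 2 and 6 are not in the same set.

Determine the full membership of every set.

P = {2}; W = {1}; Z = {3, 4, 5, 6}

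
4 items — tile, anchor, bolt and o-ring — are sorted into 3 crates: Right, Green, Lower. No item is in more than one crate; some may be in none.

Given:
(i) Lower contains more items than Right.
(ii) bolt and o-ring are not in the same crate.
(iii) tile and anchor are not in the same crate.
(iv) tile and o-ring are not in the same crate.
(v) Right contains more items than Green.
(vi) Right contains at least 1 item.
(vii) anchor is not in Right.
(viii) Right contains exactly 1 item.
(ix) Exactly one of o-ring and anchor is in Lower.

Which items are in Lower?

Lower = {anchor, bolt}

From (vii): anchor ∉ Right.
Suppose tile ∈ Lower: no assignment then satisfies all the clues, so tile ∉ Lower.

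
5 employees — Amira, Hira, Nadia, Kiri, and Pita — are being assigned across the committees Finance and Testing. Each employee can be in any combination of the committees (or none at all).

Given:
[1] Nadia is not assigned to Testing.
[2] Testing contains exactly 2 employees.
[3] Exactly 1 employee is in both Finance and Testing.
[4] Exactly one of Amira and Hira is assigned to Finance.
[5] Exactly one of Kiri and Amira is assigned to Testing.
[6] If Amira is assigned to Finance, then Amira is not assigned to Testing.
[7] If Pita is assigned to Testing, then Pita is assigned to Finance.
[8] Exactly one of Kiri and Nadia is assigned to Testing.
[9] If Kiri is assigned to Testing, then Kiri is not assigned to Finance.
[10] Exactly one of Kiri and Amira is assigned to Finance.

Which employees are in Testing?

From (1): Nadia ∉ Testing.
(8) (exactly one): Kiri ∈ Testing.
(9): Kiri ∉ Finance.
(10) (exactly one): Amira ∈ Finance.
(4) (exactly one): Hira ∉ Finance.
(5) (exactly one): Amira ∉ Testing.
Suppose Hira ∈ Testing: no assignment then satisfies all the clues, so Hira ∉ Testing.

Testing = {Kiri, Pita}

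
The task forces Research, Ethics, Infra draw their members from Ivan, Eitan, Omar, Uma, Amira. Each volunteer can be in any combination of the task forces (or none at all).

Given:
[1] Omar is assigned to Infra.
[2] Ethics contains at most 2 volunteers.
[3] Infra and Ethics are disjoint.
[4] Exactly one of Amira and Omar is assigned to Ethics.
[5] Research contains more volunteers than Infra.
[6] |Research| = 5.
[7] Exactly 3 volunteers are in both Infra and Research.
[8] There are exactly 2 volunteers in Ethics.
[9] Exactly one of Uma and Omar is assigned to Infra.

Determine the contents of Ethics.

Ethics = {Amira, Uma}

From (1): Omar ∈ Infra.
(3) (disjoint): Omar ∉ Ethics.
(4) (exactly one): Amira ∈ Ethics.
(6): only 5 candidates remain for Research, so all are in.
(9) (exactly one): Uma ∉ Infra.
(3) (disjoint): Amira ∉ Infra.
Suppose Ivan ∈ Ethics: no assignment then satisfies all the clues, so Ivan ∉ Ethics.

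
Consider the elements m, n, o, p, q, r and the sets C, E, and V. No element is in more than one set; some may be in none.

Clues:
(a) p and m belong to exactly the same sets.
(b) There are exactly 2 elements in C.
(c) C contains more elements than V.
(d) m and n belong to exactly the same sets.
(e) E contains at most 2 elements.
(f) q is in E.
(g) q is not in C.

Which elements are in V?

From (f): q ∈ E.
Suppose m ∈ V: no assignment then satisfies all the clues, so m ∉ V.

V = {}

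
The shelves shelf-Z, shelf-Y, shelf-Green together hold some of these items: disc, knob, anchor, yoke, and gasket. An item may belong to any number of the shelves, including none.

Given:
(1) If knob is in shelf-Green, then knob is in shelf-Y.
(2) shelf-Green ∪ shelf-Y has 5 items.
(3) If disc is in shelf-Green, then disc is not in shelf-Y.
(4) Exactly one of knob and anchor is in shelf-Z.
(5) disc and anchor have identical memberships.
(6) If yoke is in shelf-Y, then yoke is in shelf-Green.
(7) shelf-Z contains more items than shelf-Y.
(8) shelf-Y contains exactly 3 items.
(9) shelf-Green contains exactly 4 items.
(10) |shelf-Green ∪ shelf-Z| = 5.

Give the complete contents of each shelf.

shelf-Z = {anchor, disc, gasket, yoke}; shelf-Y = {gasket, knob, yoke}; shelf-Green = {anchor, disc, knob, yoke}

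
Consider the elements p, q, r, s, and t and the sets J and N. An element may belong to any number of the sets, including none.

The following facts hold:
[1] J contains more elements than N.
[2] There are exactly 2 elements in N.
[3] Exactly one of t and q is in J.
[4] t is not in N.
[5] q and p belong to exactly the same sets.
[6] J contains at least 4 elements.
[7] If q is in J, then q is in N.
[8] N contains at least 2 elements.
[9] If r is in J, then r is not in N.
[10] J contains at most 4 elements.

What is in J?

J = {p, q, r, s}

From (4): t ∉ N.
Suppose p ∉ J: no assignment then satisfies all the clues, so p ∈ J.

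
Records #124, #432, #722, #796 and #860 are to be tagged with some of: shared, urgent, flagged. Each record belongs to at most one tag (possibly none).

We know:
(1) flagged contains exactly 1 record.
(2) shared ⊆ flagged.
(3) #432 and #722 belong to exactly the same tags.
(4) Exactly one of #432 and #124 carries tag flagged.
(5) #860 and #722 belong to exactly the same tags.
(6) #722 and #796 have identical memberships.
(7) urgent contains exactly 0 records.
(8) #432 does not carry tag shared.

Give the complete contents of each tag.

shared = {}; urgent = {}; flagged = {#124}

From (8): #432 ∉ shared.
(3): #722 matches #432: #722 ∉ shared.
(5): #860 matches #722: #860 ∉ shared.
(6): #796 matches #722: #796 ∉ shared.
(7): urgent already has 0, so the rest are out.
Suppose #124 ∈ shared: no assignment then satisfies all the clues, so #124 ∉ shared.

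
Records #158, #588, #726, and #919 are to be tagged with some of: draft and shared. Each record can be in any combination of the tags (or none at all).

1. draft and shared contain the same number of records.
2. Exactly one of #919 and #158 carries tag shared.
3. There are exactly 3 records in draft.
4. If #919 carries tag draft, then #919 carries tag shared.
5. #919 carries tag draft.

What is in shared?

shared = {#588, #726, #919}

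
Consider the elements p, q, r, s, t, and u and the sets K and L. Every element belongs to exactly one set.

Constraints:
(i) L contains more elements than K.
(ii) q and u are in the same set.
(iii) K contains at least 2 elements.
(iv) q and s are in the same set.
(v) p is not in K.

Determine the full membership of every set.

K = {r, t}; L = {p, q, s, u}

From (v): p ∉ K.
Only one set left: p ∈ L.
Suppose q ∈ K: no assignment then satisfies all the clues, so q ∉ K.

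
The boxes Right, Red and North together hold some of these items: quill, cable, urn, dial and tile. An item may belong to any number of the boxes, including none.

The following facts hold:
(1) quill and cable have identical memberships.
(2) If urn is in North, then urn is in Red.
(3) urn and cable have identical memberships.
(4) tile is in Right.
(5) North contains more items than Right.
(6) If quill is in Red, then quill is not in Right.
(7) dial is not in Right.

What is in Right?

Right = {tile}

From (4): tile ∈ Right.
From (7): dial ∉ Right.
Suppose quill ∈ Right: no assignment then satisfies all the clues, so quill ∉ Right.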